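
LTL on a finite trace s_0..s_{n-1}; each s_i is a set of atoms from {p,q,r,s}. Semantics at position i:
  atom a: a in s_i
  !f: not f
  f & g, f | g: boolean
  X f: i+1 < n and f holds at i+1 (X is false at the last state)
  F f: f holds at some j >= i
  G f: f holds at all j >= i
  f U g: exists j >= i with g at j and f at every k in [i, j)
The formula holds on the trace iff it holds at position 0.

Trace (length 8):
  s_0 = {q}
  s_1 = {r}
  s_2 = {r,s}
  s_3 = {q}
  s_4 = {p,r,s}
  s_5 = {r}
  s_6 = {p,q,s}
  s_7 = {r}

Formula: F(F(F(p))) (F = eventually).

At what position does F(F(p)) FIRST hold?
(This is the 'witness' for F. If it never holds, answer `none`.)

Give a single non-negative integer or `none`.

Answer: 0

Derivation:
s_0={q}: F(F(p))=True F(p)=True p=False
s_1={r}: F(F(p))=True F(p)=True p=False
s_2={r,s}: F(F(p))=True F(p)=True p=False
s_3={q}: F(F(p))=True F(p)=True p=False
s_4={p,r,s}: F(F(p))=True F(p)=True p=True
s_5={r}: F(F(p))=True F(p)=True p=False
s_6={p,q,s}: F(F(p))=True F(p)=True p=True
s_7={r}: F(F(p))=False F(p)=False p=False
F(F(F(p))) holds; first witness at position 0.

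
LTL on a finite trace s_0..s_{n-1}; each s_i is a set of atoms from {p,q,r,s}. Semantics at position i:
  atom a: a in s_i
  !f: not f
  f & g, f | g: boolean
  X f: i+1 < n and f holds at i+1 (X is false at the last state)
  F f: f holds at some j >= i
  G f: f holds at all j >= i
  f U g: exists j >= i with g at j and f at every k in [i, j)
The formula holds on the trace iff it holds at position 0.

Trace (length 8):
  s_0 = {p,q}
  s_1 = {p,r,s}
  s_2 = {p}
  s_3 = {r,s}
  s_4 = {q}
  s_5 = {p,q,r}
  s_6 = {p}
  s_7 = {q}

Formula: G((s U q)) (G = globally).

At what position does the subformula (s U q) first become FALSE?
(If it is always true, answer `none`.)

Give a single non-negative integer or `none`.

s_0={p,q}: (s U q)=True s=False q=True
s_1={p,r,s}: (s U q)=False s=True q=False
s_2={p}: (s U q)=False s=False q=False
s_3={r,s}: (s U q)=True s=True q=False
s_4={q}: (s U q)=True s=False q=True
s_5={p,q,r}: (s U q)=True s=False q=True
s_6={p}: (s U q)=False s=False q=False
s_7={q}: (s U q)=True s=False q=True
G((s U q)) holds globally = False
First violation at position 1.

Answer: 1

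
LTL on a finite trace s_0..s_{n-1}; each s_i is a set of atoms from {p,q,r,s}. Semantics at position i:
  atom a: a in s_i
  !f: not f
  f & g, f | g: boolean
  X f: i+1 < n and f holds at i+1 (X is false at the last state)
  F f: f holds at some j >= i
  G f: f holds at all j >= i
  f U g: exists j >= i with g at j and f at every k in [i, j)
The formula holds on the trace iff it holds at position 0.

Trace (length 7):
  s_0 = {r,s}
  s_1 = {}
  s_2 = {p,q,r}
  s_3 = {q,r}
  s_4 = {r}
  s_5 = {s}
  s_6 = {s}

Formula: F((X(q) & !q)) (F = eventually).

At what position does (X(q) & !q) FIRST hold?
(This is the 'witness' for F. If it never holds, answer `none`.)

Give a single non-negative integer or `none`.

Answer: 1

Derivation:
s_0={r,s}: (X(q) & !q)=False X(q)=False q=False !q=True
s_1={}: (X(q) & !q)=True X(q)=True q=False !q=True
s_2={p,q,r}: (X(q) & !q)=False X(q)=True q=True !q=False
s_3={q,r}: (X(q) & !q)=False X(q)=False q=True !q=False
s_4={r}: (X(q) & !q)=False X(q)=False q=False !q=True
s_5={s}: (X(q) & !q)=False X(q)=False q=False !q=True
s_6={s}: (X(q) & !q)=False X(q)=False q=False !q=True
F((X(q) & !q)) holds; first witness at position 1.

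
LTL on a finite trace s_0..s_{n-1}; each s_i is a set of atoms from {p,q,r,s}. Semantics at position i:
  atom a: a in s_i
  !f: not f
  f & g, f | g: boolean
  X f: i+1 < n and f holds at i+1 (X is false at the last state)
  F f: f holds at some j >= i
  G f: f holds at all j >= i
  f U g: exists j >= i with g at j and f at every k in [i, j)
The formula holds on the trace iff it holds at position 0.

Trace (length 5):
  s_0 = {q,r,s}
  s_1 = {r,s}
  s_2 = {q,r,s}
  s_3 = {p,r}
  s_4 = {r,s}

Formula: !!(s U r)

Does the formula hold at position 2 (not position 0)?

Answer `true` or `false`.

s_0={q,r,s}: !!(s U r)=True !(s U r)=False (s U r)=True s=True r=True
s_1={r,s}: !!(s U r)=True !(s U r)=False (s U r)=True s=True r=True
s_2={q,r,s}: !!(s U r)=True !(s U r)=False (s U r)=True s=True r=True
s_3={p,r}: !!(s U r)=True !(s U r)=False (s U r)=True s=False r=True
s_4={r,s}: !!(s U r)=True !(s U r)=False (s U r)=True s=True r=True
Evaluating at position 2: result = True

Answer: true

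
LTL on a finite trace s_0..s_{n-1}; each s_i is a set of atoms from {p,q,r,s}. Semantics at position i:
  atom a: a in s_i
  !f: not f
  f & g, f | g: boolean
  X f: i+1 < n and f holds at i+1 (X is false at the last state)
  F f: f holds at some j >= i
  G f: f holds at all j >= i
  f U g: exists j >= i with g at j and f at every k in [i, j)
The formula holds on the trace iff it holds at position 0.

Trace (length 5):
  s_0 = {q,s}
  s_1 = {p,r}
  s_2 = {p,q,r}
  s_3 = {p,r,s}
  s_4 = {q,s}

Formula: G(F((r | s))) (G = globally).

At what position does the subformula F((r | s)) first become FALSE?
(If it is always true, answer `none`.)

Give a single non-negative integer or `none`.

Answer: none

Derivation:
s_0={q,s}: F((r | s))=True (r | s)=True r=False s=True
s_1={p,r}: F((r | s))=True (r | s)=True r=True s=False
s_2={p,q,r}: F((r | s))=True (r | s)=True r=True s=False
s_3={p,r,s}: F((r | s))=True (r | s)=True r=True s=True
s_4={q,s}: F((r | s))=True (r | s)=True r=False s=True
G(F((r | s))) holds globally = True
No violation — formula holds at every position.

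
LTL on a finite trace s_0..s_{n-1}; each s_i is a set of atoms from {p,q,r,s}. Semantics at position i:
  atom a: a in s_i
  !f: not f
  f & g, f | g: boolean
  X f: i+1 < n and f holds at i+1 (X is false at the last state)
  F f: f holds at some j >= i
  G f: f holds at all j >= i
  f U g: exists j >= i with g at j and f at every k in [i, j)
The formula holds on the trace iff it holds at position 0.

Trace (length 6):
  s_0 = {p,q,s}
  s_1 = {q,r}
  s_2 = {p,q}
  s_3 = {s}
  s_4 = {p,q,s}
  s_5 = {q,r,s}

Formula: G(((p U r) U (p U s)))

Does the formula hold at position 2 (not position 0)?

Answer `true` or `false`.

Answer: true

Derivation:
s_0={p,q,s}: G(((p U r) U (p U s)))=True ((p U r) U (p U s))=True (p U r)=True p=True r=False (p U s)=True s=True
s_1={q,r}: G(((p U r) U (p U s)))=True ((p U r) U (p U s))=True (p U r)=True p=False r=True (p U s)=False s=False
s_2={p,q}: G(((p U r) U (p U s)))=True ((p U r) U (p U s))=True (p U r)=False p=True r=False (p U s)=True s=False
s_3={s}: G(((p U r) U (p U s)))=True ((p U r) U (p U s))=True (p U r)=False p=False r=False (p U s)=True s=True
s_4={p,q,s}: G(((p U r) U (p U s)))=True ((p U r) U (p U s))=True (p U r)=True p=True r=False (p U s)=True s=True
s_5={q,r,s}: G(((p U r) U (p U s)))=True ((p U r) U (p U s))=True (p U r)=True p=False r=True (p U s)=True s=True
Evaluating at position 2: result = True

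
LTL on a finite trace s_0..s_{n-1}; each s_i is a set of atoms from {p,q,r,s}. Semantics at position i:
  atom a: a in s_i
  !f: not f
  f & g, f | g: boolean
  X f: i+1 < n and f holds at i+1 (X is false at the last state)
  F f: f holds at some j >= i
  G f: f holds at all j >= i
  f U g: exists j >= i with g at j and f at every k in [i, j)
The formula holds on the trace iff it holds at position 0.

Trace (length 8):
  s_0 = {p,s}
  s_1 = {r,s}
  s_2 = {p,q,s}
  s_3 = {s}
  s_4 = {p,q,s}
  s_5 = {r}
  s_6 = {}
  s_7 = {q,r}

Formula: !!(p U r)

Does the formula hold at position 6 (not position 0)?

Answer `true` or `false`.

Answer: false

Derivation:
s_0={p,s}: !!(p U r)=True !(p U r)=False (p U r)=True p=True r=False
s_1={r,s}: !!(p U r)=True !(p U r)=False (p U r)=True p=False r=True
s_2={p,q,s}: !!(p U r)=False !(p U r)=True (p U r)=False p=True r=False
s_3={s}: !!(p U r)=False !(p U r)=True (p U r)=False p=False r=False
s_4={p,q,s}: !!(p U r)=True !(p U r)=False (p U r)=True p=True r=False
s_5={r}: !!(p U r)=True !(p U r)=False (p U r)=True p=False r=True
s_6={}: !!(p U r)=False !(p U r)=True (p U r)=False p=False r=False
s_7={q,r}: !!(p U r)=True !(p U r)=False (p U r)=True p=False r=True
Evaluating at position 6: result = False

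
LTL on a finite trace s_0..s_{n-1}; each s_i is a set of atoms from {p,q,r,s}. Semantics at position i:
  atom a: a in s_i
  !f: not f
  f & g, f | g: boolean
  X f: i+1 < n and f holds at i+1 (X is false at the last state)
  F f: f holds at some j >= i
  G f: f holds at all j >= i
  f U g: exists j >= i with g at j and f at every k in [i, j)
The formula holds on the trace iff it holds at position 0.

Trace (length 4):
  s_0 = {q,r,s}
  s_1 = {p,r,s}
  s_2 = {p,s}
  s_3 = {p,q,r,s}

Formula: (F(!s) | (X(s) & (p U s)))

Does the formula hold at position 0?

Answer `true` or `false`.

s_0={q,r,s}: (F(!s) | (X(s) & (p U s)))=True F(!s)=False !s=False s=True (X(s) & (p U s))=True X(s)=True (p U s)=True p=False
s_1={p,r,s}: (F(!s) | (X(s) & (p U s)))=True F(!s)=False !s=False s=True (X(s) & (p U s))=True X(s)=True (p U s)=True p=True
s_2={p,s}: (F(!s) | (X(s) & (p U s)))=True F(!s)=False !s=False s=True (X(s) & (p U s))=True X(s)=True (p U s)=True p=True
s_3={p,q,r,s}: (F(!s) | (X(s) & (p U s)))=False F(!s)=False !s=False s=True (X(s) & (p U s))=False X(s)=False (p U s)=True p=True

Answer: true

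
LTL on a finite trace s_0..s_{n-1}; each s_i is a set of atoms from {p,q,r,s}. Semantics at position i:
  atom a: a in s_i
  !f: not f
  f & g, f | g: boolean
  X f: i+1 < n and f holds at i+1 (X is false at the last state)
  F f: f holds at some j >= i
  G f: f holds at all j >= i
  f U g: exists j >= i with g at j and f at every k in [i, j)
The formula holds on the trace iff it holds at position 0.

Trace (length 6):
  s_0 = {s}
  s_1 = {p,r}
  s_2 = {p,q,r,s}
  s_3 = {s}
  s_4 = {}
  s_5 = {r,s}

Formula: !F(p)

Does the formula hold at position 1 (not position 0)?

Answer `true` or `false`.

s_0={s}: !F(p)=False F(p)=True p=False
s_1={p,r}: !F(p)=False F(p)=True p=True
s_2={p,q,r,s}: !F(p)=False F(p)=True p=True
s_3={s}: !F(p)=True F(p)=False p=False
s_4={}: !F(p)=True F(p)=False p=False
s_5={r,s}: !F(p)=True F(p)=False p=False
Evaluating at position 1: result = False

Answer: false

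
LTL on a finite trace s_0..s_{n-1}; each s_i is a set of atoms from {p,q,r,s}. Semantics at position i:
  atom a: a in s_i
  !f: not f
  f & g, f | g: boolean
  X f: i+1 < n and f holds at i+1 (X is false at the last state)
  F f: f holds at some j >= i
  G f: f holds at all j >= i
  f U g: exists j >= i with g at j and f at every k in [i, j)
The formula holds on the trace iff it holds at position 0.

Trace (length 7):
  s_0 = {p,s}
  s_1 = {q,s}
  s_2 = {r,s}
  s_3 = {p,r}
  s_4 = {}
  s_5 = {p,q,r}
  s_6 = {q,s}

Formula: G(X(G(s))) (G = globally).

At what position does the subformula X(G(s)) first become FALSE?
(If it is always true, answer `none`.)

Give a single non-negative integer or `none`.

s_0={p,s}: X(G(s))=False G(s)=False s=True
s_1={q,s}: X(G(s))=False G(s)=False s=True
s_2={r,s}: X(G(s))=False G(s)=False s=True
s_3={p,r}: X(G(s))=False G(s)=False s=False
s_4={}: X(G(s))=False G(s)=False s=False
s_5={p,q,r}: X(G(s))=True G(s)=False s=False
s_6={q,s}: X(G(s))=False G(s)=True s=True
G(X(G(s))) holds globally = False
First violation at position 0.

Answer: 0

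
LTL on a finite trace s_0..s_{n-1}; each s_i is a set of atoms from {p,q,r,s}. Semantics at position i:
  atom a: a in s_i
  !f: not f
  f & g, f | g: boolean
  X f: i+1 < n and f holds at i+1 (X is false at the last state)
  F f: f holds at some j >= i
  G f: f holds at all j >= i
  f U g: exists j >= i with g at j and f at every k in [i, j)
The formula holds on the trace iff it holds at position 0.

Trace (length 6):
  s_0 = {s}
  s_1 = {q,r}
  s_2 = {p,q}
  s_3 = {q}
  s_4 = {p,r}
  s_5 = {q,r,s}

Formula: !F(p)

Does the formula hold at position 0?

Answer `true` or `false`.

Answer: false

Derivation:
s_0={s}: !F(p)=False F(p)=True p=False
s_1={q,r}: !F(p)=False F(p)=True p=False
s_2={p,q}: !F(p)=False F(p)=True p=True
s_3={q}: !F(p)=False F(p)=True p=False
s_4={p,r}: !F(p)=False F(p)=True p=True
s_5={q,r,s}: !F(p)=True F(p)=False p=False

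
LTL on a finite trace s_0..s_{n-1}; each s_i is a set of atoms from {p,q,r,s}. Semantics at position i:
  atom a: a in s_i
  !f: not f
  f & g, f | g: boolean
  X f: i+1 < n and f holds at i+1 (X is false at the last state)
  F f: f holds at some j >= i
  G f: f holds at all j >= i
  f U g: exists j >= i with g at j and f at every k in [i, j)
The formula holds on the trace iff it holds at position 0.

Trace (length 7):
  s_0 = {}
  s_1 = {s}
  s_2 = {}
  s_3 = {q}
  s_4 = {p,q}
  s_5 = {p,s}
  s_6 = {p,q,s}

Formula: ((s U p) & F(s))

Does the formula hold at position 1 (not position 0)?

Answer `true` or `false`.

s_0={}: ((s U p) & F(s))=False (s U p)=False s=False p=False F(s)=True
s_1={s}: ((s U p) & F(s))=False (s U p)=False s=True p=False F(s)=True
s_2={}: ((s U p) & F(s))=False (s U p)=False s=False p=False F(s)=True
s_3={q}: ((s U p) & F(s))=False (s U p)=False s=False p=False F(s)=True
s_4={p,q}: ((s U p) & F(s))=True (s U p)=True s=False p=True F(s)=True
s_5={p,s}: ((s U p) & F(s))=True (s U p)=True s=True p=True F(s)=True
s_6={p,q,s}: ((s U p) & F(s))=True (s U p)=True s=True p=True F(s)=True
Evaluating at position 1: result = False

Answer: false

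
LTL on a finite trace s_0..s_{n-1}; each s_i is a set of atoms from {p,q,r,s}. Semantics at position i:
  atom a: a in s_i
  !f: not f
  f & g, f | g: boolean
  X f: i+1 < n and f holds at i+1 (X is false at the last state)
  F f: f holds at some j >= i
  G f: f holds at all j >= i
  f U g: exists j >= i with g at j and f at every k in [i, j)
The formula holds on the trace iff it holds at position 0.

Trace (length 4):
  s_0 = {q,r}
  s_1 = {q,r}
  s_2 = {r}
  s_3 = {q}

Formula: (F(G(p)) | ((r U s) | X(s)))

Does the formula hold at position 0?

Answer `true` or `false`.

Answer: false

Derivation:
s_0={q,r}: (F(G(p)) | ((r U s) | X(s)))=False F(G(p))=False G(p)=False p=False ((r U s) | X(s))=False (r U s)=False r=True s=False X(s)=False
s_1={q,r}: (F(G(p)) | ((r U s) | X(s)))=False F(G(p))=False G(p)=False p=False ((r U s) | X(s))=False (r U s)=False r=True s=False X(s)=False
s_2={r}: (F(G(p)) | ((r U s) | X(s)))=False F(G(p))=False G(p)=False p=False ((r U s) | X(s))=False (r U s)=False r=True s=False X(s)=False
s_3={q}: (F(G(p)) | ((r U s) | X(s)))=False F(G(p))=False G(p)=False p=False ((r U s) | X(s))=False (r U s)=False r=False s=False X(s)=False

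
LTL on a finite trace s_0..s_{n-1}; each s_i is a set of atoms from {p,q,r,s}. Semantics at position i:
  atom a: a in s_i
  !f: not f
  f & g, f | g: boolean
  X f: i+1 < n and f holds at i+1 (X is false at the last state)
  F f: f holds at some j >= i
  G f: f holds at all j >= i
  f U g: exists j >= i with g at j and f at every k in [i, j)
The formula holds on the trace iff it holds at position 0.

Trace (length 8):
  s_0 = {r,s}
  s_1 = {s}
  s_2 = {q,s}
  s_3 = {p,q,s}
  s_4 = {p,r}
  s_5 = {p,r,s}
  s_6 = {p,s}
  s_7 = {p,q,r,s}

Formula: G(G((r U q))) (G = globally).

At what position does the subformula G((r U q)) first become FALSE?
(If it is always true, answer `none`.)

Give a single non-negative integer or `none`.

Answer: 0

Derivation:
s_0={r,s}: G((r U q))=False (r U q)=False r=True q=False
s_1={s}: G((r U q))=False (r U q)=False r=False q=False
s_2={q,s}: G((r U q))=False (r U q)=True r=False q=True
s_3={p,q,s}: G((r U q))=False (r U q)=True r=False q=True
s_4={p,r}: G((r U q))=False (r U q)=False r=True q=False
s_5={p,r,s}: G((r U q))=False (r U q)=False r=True q=False
s_6={p,s}: G((r U q))=False (r U q)=False r=False q=False
s_7={p,q,r,s}: G((r U q))=True (r U q)=True r=True q=True
G(G((r U q))) holds globally = False
First violation at position 0.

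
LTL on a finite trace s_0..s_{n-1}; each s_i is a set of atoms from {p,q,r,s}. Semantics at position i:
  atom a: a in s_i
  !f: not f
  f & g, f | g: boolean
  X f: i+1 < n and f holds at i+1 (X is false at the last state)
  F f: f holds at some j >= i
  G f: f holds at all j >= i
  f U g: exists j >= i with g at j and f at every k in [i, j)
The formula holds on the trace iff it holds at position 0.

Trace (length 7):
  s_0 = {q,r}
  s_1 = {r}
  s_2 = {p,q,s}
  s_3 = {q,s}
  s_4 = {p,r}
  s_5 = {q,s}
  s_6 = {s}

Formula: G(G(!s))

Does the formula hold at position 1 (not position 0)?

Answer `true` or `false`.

Answer: false

Derivation:
s_0={q,r}: G(G(!s))=False G(!s)=False !s=True s=False
s_1={r}: G(G(!s))=False G(!s)=False !s=True s=False
s_2={p,q,s}: G(G(!s))=False G(!s)=False !s=False s=True
s_3={q,s}: G(G(!s))=False G(!s)=False !s=False s=True
s_4={p,r}: G(G(!s))=False G(!s)=False !s=True s=False
s_5={q,s}: G(G(!s))=False G(!s)=False !s=False s=True
s_6={s}: G(G(!s))=False G(!s)=False !s=False s=True
Evaluating at position 1: result = False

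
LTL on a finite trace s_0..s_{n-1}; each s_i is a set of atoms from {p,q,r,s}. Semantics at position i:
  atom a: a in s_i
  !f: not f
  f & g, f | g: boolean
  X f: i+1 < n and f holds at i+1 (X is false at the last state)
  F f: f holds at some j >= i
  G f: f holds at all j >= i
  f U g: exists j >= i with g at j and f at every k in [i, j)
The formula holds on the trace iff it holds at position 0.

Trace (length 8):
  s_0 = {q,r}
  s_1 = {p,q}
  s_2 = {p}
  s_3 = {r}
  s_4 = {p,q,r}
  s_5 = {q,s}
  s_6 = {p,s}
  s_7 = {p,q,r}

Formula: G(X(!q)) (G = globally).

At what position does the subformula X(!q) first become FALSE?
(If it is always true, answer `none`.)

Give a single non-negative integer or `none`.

Answer: 0

Derivation:
s_0={q,r}: X(!q)=False !q=False q=True
s_1={p,q}: X(!q)=True !q=False q=True
s_2={p}: X(!q)=True !q=True q=False
s_3={r}: X(!q)=False !q=True q=False
s_4={p,q,r}: X(!q)=False !q=False q=True
s_5={q,s}: X(!q)=True !q=False q=True
s_6={p,s}: X(!q)=False !q=True q=False
s_7={p,q,r}: X(!q)=False !q=False q=True
G(X(!q)) holds globally = False
First violation at position 0.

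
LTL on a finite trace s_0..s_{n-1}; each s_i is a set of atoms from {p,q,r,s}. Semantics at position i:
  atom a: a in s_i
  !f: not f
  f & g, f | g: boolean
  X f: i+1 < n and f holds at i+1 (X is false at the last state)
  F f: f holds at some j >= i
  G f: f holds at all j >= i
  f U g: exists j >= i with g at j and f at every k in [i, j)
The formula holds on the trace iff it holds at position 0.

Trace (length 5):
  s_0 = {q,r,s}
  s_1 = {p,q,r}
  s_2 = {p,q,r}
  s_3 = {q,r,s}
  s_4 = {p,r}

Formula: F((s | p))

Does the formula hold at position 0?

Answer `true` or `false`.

s_0={q,r,s}: F((s | p))=True (s | p)=True s=True p=False
s_1={p,q,r}: F((s | p))=True (s | p)=True s=False p=True
s_2={p,q,r}: F((s | p))=True (s | p)=True s=False p=True
s_3={q,r,s}: F((s | p))=True (s | p)=True s=True p=False
s_4={p,r}: F((s | p))=True (s | p)=True s=False p=True

Answer: true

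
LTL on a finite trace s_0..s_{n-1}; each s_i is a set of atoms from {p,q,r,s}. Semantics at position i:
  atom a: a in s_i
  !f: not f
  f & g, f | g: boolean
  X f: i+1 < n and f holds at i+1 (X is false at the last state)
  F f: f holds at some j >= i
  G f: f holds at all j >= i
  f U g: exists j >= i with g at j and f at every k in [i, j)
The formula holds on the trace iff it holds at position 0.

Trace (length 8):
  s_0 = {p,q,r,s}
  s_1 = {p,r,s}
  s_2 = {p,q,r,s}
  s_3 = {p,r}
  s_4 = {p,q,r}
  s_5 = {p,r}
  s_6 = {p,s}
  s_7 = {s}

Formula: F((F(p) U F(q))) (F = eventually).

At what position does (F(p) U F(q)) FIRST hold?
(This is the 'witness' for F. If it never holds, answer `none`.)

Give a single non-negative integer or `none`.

Answer: 0

Derivation:
s_0={p,q,r,s}: (F(p) U F(q))=True F(p)=True p=True F(q)=True q=True
s_1={p,r,s}: (F(p) U F(q))=True F(p)=True p=True F(q)=True q=False
s_2={p,q,r,s}: (F(p) U F(q))=True F(p)=True p=True F(q)=True q=True
s_3={p,r}: (F(p) U F(q))=True F(p)=True p=True F(q)=True q=False
s_4={p,q,r}: (F(p) U F(q))=True F(p)=True p=True F(q)=True q=True
s_5={p,r}: (F(p) U F(q))=False F(p)=True p=True F(q)=False q=False
s_6={p,s}: (F(p) U F(q))=False F(p)=True p=True F(q)=False q=False
s_7={s}: (F(p) U F(q))=False F(p)=False p=False F(q)=False q=False
F((F(p) U F(q))) holds; first witness at position 0.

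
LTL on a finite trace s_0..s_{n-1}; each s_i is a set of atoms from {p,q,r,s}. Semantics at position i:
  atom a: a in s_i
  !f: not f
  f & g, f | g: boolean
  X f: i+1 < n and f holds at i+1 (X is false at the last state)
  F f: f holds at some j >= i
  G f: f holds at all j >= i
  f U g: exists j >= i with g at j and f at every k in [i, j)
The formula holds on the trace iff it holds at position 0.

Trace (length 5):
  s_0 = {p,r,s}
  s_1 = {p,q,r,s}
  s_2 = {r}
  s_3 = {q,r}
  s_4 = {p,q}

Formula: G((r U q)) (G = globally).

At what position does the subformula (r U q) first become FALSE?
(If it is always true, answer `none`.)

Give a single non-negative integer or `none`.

s_0={p,r,s}: (r U q)=True r=True q=False
s_1={p,q,r,s}: (r U q)=True r=True q=True
s_2={r}: (r U q)=True r=True q=False
s_3={q,r}: (r U q)=True r=True q=True
s_4={p,q}: (r U q)=True r=False q=True
G((r U q)) holds globally = True
No violation — formula holds at every position.

Answer: none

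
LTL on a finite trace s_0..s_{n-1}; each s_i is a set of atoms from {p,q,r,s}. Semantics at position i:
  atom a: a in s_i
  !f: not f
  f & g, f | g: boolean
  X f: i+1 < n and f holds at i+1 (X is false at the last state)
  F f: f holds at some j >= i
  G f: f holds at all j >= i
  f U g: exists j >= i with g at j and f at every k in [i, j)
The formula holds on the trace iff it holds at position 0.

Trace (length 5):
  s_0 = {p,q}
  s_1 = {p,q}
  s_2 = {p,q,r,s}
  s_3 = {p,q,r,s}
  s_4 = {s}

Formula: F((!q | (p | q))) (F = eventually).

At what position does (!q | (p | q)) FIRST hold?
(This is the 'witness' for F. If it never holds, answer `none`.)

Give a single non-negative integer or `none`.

s_0={p,q}: (!q | (p | q))=True !q=False q=True (p | q)=True p=True
s_1={p,q}: (!q | (p | q))=True !q=False q=True (p | q)=True p=True
s_2={p,q,r,s}: (!q | (p | q))=True !q=False q=True (p | q)=True p=True
s_3={p,q,r,s}: (!q | (p | q))=True !q=False q=True (p | q)=True p=True
s_4={s}: (!q | (p | q))=True !q=True q=False (p | q)=False p=False
F((!q | (p | q))) holds; first witness at position 0.

Answer: 0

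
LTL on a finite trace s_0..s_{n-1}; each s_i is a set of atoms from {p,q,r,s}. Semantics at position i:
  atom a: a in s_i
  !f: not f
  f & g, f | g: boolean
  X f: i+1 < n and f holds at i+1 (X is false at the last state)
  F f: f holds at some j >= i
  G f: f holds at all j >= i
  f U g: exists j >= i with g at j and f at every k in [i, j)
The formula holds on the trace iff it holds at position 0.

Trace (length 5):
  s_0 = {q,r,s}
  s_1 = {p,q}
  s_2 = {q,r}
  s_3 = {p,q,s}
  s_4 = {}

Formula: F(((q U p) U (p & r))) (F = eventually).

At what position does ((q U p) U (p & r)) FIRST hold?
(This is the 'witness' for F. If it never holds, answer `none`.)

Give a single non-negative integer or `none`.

Answer: none

Derivation:
s_0={q,r,s}: ((q U p) U (p & r))=False (q U p)=True q=True p=False (p & r)=False r=True
s_1={p,q}: ((q U p) U (p & r))=False (q U p)=True q=True p=True (p & r)=False r=False
s_2={q,r}: ((q U p) U (p & r))=False (q U p)=True q=True p=False (p & r)=False r=True
s_3={p,q,s}: ((q U p) U (p & r))=False (q U p)=True q=True p=True (p & r)=False r=False
s_4={}: ((q U p) U (p & r))=False (q U p)=False q=False p=False (p & r)=False r=False
F(((q U p) U (p & r))) does not hold (no witness exists).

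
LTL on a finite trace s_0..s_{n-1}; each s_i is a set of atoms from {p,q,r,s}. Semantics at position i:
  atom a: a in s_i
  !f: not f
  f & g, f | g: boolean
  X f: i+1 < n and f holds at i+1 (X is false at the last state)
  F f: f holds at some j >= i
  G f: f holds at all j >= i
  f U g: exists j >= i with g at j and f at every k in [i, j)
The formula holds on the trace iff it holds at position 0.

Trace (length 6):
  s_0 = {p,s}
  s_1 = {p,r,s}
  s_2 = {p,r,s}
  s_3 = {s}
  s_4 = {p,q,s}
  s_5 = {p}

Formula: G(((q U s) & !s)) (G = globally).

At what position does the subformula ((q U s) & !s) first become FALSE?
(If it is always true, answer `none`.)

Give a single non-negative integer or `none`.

s_0={p,s}: ((q U s) & !s)=False (q U s)=True q=False s=True !s=False
s_1={p,r,s}: ((q U s) & !s)=False (q U s)=True q=False s=True !s=False
s_2={p,r,s}: ((q U s) & !s)=False (q U s)=True q=False s=True !s=False
s_3={s}: ((q U s) & !s)=False (q U s)=True q=False s=True !s=False
s_4={p,q,s}: ((q U s) & !s)=False (q U s)=True q=True s=True !s=False
s_5={p}: ((q U s) & !s)=False (q U s)=False q=False s=False !s=True
G(((q U s) & !s)) holds globally = False
First violation at position 0.

Answer: 0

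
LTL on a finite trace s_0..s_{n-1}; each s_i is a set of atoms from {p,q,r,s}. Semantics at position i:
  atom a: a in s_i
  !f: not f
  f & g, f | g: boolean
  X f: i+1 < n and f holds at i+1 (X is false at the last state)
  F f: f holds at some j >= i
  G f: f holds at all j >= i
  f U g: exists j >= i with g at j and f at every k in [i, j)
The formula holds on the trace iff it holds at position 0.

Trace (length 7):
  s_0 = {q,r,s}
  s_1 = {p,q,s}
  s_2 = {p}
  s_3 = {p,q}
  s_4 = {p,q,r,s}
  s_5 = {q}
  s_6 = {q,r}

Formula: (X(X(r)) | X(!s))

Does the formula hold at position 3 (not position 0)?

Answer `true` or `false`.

Answer: false

Derivation:
s_0={q,r,s}: (X(X(r)) | X(!s))=False X(X(r))=False X(r)=False r=True X(!s)=False !s=False s=True
s_1={p,q,s}: (X(X(r)) | X(!s))=True X(X(r))=False X(r)=False r=False X(!s)=True !s=False s=True
s_2={p}: (X(X(r)) | X(!s))=True X(X(r))=True X(r)=False r=False X(!s)=True !s=True s=False
s_3={p,q}: (X(X(r)) | X(!s))=False X(X(r))=False X(r)=True r=False X(!s)=False !s=True s=False
s_4={p,q,r,s}: (X(X(r)) | X(!s))=True X(X(r))=True X(r)=False r=True X(!s)=True !s=False s=True
s_5={q}: (X(X(r)) | X(!s))=True X(X(r))=False X(r)=True r=False X(!s)=True !s=True s=False
s_6={q,r}: (X(X(r)) | X(!s))=False X(X(r))=False X(r)=False r=True X(!s)=False !s=True s=False
Evaluating at position 3: result = False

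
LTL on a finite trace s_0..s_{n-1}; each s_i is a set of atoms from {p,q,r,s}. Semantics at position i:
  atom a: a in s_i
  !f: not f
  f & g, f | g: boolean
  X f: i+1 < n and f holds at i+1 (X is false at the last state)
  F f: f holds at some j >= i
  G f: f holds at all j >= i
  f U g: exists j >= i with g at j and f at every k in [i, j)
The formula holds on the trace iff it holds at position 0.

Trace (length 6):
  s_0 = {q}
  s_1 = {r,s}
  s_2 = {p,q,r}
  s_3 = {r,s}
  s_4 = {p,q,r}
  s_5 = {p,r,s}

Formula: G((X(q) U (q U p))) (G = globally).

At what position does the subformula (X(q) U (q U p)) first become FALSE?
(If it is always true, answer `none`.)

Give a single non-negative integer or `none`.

Answer: 0

Derivation:
s_0={q}: (X(q) U (q U p))=False X(q)=False q=True (q U p)=False p=False
s_1={r,s}: (X(q) U (q U p))=True X(q)=True q=False (q U p)=False p=False
s_2={p,q,r}: (X(q) U (q U p))=True X(q)=False q=True (q U p)=True p=True
s_3={r,s}: (X(q) U (q U p))=True X(q)=True q=False (q U p)=False p=False
s_4={p,q,r}: (X(q) U (q U p))=True X(q)=False q=True (q U p)=True p=True
s_5={p,r,s}: (X(q) U (q U p))=True X(q)=False q=False (q U p)=True p=True
G((X(q) U (q U p))) holds globally = False
First violation at position 0.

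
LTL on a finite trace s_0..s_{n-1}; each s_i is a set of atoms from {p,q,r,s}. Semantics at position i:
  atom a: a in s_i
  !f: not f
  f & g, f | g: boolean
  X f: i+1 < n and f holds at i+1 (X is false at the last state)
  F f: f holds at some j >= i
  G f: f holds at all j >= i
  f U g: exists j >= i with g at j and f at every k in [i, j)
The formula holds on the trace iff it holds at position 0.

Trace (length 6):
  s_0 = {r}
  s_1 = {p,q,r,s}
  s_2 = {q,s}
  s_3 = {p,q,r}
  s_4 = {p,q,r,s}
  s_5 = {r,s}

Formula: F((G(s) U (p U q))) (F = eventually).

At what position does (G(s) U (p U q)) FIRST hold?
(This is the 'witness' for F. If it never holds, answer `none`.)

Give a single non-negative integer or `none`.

Answer: 1

Derivation:
s_0={r}: (G(s) U (p U q))=False G(s)=False s=False (p U q)=False p=False q=False
s_1={p,q,r,s}: (G(s) U (p U q))=True G(s)=False s=True (p U q)=True p=True q=True
s_2={q,s}: (G(s) U (p U q))=True G(s)=False s=True (p U q)=True p=False q=True
s_3={p,q,r}: (G(s) U (p U q))=True G(s)=False s=False (p U q)=True p=True q=True
s_4={p,q,r,s}: (G(s) U (p U q))=True G(s)=True s=True (p U q)=True p=True q=True
s_5={r,s}: (G(s) U (p U q))=False G(s)=True s=True (p U q)=False p=False q=False
F((G(s) U (p U q))) holds; first witness at position 1.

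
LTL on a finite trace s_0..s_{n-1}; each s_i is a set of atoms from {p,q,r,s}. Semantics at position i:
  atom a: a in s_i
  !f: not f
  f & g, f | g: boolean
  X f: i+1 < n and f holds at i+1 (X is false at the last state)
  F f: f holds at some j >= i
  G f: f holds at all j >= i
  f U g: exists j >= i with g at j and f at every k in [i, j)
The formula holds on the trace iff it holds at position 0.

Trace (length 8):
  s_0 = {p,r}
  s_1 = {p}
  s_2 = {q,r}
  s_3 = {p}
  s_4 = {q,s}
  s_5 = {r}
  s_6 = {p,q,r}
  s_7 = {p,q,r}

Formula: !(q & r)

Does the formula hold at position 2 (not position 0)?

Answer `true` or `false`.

Answer: false

Derivation:
s_0={p,r}: !(q & r)=True (q & r)=False q=False r=True
s_1={p}: !(q & r)=True (q & r)=False q=False r=False
s_2={q,r}: !(q & r)=False (q & r)=True q=True r=True
s_3={p}: !(q & r)=True (q & r)=False q=False r=False
s_4={q,s}: !(q & r)=True (q & r)=False q=True r=False
s_5={r}: !(q & r)=True (q & r)=False q=False r=True
s_6={p,q,r}: !(q & r)=False (q & r)=True q=True r=True
s_7={p,q,r}: !(q & r)=False (q & r)=True q=True r=True
Evaluating at position 2: result = False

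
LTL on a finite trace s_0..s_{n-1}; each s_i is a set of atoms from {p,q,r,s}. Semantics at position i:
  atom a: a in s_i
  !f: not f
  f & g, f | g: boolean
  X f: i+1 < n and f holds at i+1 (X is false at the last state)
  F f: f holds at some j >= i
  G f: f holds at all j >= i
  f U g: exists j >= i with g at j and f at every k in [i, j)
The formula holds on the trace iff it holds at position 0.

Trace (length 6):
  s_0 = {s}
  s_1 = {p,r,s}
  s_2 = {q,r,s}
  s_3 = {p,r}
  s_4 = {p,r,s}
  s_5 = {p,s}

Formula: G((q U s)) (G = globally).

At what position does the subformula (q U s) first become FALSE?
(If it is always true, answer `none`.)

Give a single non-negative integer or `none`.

Answer: 3

Derivation:
s_0={s}: (q U s)=True q=False s=True
s_1={p,r,s}: (q U s)=True q=False s=True
s_2={q,r,s}: (q U s)=True q=True s=True
s_3={p,r}: (q U s)=False q=False s=False
s_4={p,r,s}: (q U s)=True q=False s=True
s_5={p,s}: (q U s)=True q=False s=True
G((q U s)) holds globally = False
First violation at position 3.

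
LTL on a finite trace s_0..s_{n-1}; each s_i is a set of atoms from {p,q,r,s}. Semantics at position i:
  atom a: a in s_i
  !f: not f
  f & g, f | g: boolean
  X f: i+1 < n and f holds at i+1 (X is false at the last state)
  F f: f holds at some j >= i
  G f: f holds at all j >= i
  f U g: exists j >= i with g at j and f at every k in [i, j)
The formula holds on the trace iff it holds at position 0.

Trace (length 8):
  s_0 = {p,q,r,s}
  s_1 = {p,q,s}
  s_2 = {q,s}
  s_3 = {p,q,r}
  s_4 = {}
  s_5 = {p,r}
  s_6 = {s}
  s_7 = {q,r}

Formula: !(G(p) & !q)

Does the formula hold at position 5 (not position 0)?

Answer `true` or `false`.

s_0={p,q,r,s}: !(G(p) & !q)=True (G(p) & !q)=False G(p)=False p=True !q=False q=True
s_1={p,q,s}: !(G(p) & !q)=True (G(p) & !q)=False G(p)=False p=True !q=False q=True
s_2={q,s}: !(G(p) & !q)=True (G(p) & !q)=False G(p)=False p=False !q=False q=True
s_3={p,q,r}: !(G(p) & !q)=True (G(p) & !q)=False G(p)=False p=True !q=False q=True
s_4={}: !(G(p) & !q)=True (G(p) & !q)=False G(p)=False p=False !q=True q=False
s_5={p,r}: !(G(p) & !q)=True (G(p) & !q)=False G(p)=False p=True !q=True q=False
s_6={s}: !(G(p) & !q)=True (G(p) & !q)=False G(p)=False p=False !q=True q=False
s_7={q,r}: !(G(p) & !q)=True (G(p) & !q)=False G(p)=False p=False !q=False q=True
Evaluating at position 5: result = True

Answer: true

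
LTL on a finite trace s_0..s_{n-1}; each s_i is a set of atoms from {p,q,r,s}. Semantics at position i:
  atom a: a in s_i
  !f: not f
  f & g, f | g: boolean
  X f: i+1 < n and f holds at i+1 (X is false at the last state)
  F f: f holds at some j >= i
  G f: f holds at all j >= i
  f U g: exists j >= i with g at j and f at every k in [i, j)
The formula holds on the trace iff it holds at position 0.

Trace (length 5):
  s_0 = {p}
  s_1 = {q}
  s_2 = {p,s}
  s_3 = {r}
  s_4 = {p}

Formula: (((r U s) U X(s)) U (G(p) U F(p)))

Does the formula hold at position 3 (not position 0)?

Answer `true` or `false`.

s_0={p}: (((r U s) U X(s)) U (G(p) U F(p)))=True ((r U s) U X(s))=False (r U s)=False r=False s=False X(s)=False (G(p) U F(p))=True G(p)=False p=True F(p)=True
s_1={q}: (((r U s) U X(s)) U (G(p) U F(p)))=True ((r U s) U X(s))=True (r U s)=False r=False s=False X(s)=True (G(p) U F(p))=True G(p)=False p=False F(p)=True
s_2={p,s}: (((r U s) U X(s)) U (G(p) U F(p)))=True ((r U s) U X(s))=False (r U s)=True r=False s=True X(s)=False (G(p) U F(p))=True G(p)=False p=True F(p)=True
s_3={r}: (((r U s) U X(s)) U (G(p) U F(p)))=True ((r U s) U X(s))=False (r U s)=False r=True s=False X(s)=False (G(p) U F(p))=True G(p)=False p=False F(p)=True
s_4={p}: (((r U s) U X(s)) U (G(p) U F(p)))=True ((r U s) U X(s))=False (r U s)=False r=False s=False X(s)=False (G(p) U F(p))=True G(p)=True p=True F(p)=True
Evaluating at position 3: result = True

Answer: true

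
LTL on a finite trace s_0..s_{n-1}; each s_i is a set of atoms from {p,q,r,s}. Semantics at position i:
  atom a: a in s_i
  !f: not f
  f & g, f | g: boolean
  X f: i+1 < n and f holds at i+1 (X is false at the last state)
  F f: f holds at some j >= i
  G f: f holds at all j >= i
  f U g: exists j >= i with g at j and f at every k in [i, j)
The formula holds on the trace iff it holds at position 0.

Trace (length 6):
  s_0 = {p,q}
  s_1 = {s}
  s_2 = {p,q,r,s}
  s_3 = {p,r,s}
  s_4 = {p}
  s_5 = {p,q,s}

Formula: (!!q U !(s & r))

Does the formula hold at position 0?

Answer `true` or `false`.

s_0={p,q}: (!!q U !(s & r))=True !!q=True !q=False q=True !(s & r)=True (s & r)=False s=False r=False
s_1={s}: (!!q U !(s & r))=True !!q=False !q=True q=False !(s & r)=True (s & r)=False s=True r=False
s_2={p,q,r,s}: (!!q U !(s & r))=False !!q=True !q=False q=True !(s & r)=False (s & r)=True s=True r=True
s_3={p,r,s}: (!!q U !(s & r))=False !!q=False !q=True q=False !(s & r)=False (s & r)=True s=True r=True
s_4={p}: (!!q U !(s & r))=True !!q=False !q=True q=False !(s & r)=True (s & r)=False s=False r=False
s_5={p,q,s}: (!!q U !(s & r))=True !!q=True !q=False q=True !(s & r)=True (s & r)=False s=True r=False

Answer: true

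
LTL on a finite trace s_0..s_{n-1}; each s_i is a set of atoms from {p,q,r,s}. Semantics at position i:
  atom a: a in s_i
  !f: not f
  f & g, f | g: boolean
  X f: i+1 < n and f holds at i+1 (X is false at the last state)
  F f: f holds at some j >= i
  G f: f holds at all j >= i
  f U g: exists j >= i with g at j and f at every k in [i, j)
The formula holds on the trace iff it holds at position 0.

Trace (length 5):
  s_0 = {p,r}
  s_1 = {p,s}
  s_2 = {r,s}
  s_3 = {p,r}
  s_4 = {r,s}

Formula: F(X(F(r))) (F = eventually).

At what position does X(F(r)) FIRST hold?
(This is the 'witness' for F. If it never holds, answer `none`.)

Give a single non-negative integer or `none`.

s_0={p,r}: X(F(r))=True F(r)=True r=True
s_1={p,s}: X(F(r))=True F(r)=True r=False
s_2={r,s}: X(F(r))=True F(r)=True r=True
s_3={p,r}: X(F(r))=True F(r)=True r=True
s_4={r,s}: X(F(r))=False F(r)=True r=True
F(X(F(r))) holds; first witness at position 0.

Answer: 0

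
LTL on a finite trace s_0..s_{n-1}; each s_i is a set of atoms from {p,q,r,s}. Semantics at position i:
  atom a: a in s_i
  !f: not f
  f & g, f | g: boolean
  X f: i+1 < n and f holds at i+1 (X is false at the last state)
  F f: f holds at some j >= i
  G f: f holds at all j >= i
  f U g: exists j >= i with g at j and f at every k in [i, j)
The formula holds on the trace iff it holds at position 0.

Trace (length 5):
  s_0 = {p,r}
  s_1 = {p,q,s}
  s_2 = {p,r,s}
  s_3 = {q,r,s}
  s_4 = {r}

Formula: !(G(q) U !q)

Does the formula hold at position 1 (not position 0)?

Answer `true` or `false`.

Answer: true

Derivation:
s_0={p,r}: !(G(q) U !q)=False (G(q) U !q)=True G(q)=False q=False !q=True
s_1={p,q,s}: !(G(q) U !q)=True (G(q) U !q)=False G(q)=False q=True !q=False
s_2={p,r,s}: !(G(q) U !q)=False (G(q) U !q)=True G(q)=False q=False !q=True
s_3={q,r,s}: !(G(q) U !q)=True (G(q) U !q)=False G(q)=False q=True !q=False
s_4={r}: !(G(q) U !q)=False (G(q) U !q)=True G(q)=False q=False !q=True
Evaluating at position 1: result = True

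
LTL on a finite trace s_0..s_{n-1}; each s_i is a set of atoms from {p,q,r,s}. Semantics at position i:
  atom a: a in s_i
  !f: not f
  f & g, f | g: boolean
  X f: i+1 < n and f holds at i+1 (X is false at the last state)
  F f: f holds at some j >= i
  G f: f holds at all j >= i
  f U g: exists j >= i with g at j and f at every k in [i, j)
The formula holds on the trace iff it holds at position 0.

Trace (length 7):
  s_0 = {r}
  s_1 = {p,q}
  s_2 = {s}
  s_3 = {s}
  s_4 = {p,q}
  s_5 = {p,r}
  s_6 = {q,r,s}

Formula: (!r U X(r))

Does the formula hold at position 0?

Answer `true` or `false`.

s_0={r}: (!r U X(r))=False !r=False r=True X(r)=False
s_1={p,q}: (!r U X(r))=True !r=True r=False X(r)=False
s_2={s}: (!r U X(r))=True !r=True r=False X(r)=False
s_3={s}: (!r U X(r))=True !r=True r=False X(r)=False
s_4={p,q}: (!r U X(r))=True !r=True r=False X(r)=True
s_5={p,r}: (!r U X(r))=True !r=False r=True X(r)=True
s_6={q,r,s}: (!r U X(r))=False !r=False r=True X(r)=False

Answer: false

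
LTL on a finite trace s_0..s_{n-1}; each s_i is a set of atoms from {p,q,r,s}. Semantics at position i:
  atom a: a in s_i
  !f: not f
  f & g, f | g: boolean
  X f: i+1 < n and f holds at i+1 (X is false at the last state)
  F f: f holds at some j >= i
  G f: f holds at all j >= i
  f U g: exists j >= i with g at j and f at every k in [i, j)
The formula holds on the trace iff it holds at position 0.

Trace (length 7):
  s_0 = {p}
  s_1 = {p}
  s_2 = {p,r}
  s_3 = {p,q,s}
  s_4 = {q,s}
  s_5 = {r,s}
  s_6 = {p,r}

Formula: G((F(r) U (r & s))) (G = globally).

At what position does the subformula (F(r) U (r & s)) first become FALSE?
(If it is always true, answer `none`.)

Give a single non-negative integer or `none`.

Answer: 6

Derivation:
s_0={p}: (F(r) U (r & s))=True F(r)=True r=False (r & s)=False s=False
s_1={p}: (F(r) U (r & s))=True F(r)=True r=False (r & s)=False s=False
s_2={p,r}: (F(r) U (r & s))=True F(r)=True r=True (r & s)=False s=False
s_3={p,q,s}: (F(r) U (r & s))=True F(r)=True r=False (r & s)=False s=True
s_4={q,s}: (F(r) U (r & s))=True F(r)=True r=False (r & s)=False s=True
s_5={r,s}: (F(r) U (r & s))=True F(r)=True r=True (r & s)=True s=True
s_6={p,r}: (F(r) U (r & s))=False F(r)=True r=True (r & s)=False s=False
G((F(r) U (r & s))) holds globally = False
First violation at position 6.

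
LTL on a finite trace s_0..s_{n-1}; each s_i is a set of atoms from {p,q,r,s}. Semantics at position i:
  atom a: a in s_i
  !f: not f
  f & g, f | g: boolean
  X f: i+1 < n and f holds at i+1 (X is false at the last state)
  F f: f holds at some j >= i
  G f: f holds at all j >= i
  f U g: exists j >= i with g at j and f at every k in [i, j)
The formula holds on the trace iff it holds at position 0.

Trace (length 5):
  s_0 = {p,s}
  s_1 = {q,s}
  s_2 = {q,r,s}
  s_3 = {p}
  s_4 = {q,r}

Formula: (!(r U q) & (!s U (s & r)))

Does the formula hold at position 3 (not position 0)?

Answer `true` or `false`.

s_0={p,s}: (!(r U q) & (!s U (s & r)))=False !(r U q)=True (r U q)=False r=False q=False (!s U (s & r))=False !s=False s=True (s & r)=False
s_1={q,s}: (!(r U q) & (!s U (s & r)))=False !(r U q)=False (r U q)=True r=False q=True (!s U (s & r))=False !s=False s=True (s & r)=False
s_2={q,r,s}: (!(r U q) & (!s U (s & r)))=False !(r U q)=False (r U q)=True r=True q=True (!s U (s & r))=True !s=False s=True (s & r)=True
s_3={p}: (!(r U q) & (!s U (s & r)))=False !(r U q)=True (r U q)=False r=False q=False (!s U (s & r))=False !s=True s=False (s & r)=False
s_4={q,r}: (!(r U q) & (!s U (s & r)))=False !(r U q)=False (r U q)=True r=True q=True (!s U (s & r))=False !s=True s=False (s & r)=False
Evaluating at position 3: result = False

Answer: false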